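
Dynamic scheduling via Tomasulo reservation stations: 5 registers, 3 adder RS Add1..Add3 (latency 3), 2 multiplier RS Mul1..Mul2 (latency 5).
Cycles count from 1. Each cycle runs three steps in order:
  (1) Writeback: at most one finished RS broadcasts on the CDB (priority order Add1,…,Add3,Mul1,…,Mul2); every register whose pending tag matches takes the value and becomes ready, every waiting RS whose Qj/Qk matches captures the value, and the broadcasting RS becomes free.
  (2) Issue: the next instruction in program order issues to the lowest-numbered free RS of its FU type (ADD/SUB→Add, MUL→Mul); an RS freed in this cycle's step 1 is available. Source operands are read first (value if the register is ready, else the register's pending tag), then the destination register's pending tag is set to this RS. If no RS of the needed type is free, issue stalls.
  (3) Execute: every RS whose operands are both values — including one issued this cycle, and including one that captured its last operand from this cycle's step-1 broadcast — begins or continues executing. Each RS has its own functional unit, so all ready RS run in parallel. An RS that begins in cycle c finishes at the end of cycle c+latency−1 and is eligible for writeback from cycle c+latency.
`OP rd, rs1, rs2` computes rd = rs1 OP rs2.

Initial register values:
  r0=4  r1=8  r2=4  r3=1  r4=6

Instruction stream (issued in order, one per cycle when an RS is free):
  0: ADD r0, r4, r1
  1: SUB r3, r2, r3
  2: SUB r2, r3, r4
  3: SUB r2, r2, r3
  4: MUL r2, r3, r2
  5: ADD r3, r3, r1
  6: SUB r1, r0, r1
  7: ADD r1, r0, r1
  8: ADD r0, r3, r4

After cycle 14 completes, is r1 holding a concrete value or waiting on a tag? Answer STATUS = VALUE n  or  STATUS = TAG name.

c1: issue ADD r0<-Add1 | r0:Add1,r1:8,r2:4,r3:1,r4:6
c2: issue SUB r3<-Add2 | r0:Add1,r1:8,r2:4,r3:Add2,r4:6
c3: issue SUB r2<-Add3 | r0:Add1,r1:8,r2:Add3,r3:Add2,r4:6
c4: CDB Add1=14; issue SUB r2<-Add1 | r0:14,r1:8,r2:Add1,r3:Add2,r4:6
c5: CDB Add2=3; issue MUL r2<-Mul1 | r0:14,r1:8,r2:Mul1,r3:3,r4:6
c6: issue ADD r3<-Add2 | r0:14,r1:8,r2:Mul1,r3:Add2,r4:6
c7: stall | r0:14,r1:8,r2:Mul1,r3:Add2,r4:6
c8: CDB Add3=-3; issue SUB r1<-Add3 | r0:14,r1:Add3,r2:Mul1,r3:Add2,r4:6
c9: CDB Add2=11; issue ADD r1<-Add2 | r0:14,r1:Add2,r2:Mul1,r3:11,r4:6
c10: stall | r0:14,r1:Add2,r2:Mul1,r3:11,r4:6
c11: CDB Add1=-6; issue ADD r0<-Add1 | r0:Add1,r1:Add2,r2:Mul1,r3:11,r4:6
c12: CDB Add3=6 | r0:Add1,r1:Add2,r2:Mul1,r3:11,r4:6
c13: - | r0:Add1,r1:Add2,r2:Mul1,r3:11,r4:6
c14: CDB Add1=17 | r0:17,r1:Add2,r2:Mul1,r3:11,r4:6

STATUS = TAG Add2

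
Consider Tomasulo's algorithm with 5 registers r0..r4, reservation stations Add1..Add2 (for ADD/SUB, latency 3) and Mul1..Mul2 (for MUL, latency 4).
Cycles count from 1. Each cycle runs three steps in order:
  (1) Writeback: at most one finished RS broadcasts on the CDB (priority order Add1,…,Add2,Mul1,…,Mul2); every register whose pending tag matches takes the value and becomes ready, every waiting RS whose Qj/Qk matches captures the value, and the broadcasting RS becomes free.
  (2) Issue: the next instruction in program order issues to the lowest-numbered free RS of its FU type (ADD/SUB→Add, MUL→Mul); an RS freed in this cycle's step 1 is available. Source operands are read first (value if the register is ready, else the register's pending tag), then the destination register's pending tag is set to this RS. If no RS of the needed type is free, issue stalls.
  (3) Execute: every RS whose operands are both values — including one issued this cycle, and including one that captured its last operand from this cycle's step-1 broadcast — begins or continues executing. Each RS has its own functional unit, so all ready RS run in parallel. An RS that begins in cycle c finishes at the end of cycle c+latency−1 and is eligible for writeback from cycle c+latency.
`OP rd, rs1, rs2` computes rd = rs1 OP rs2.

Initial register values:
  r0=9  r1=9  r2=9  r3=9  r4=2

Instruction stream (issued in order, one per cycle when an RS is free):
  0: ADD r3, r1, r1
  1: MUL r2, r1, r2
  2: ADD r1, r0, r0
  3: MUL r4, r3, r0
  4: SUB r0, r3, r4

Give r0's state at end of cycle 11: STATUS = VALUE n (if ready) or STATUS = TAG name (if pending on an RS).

  c1: issue ADD r3<-Add1  regs: r0:9,r1:9,r2:9,r3:Add1,r4:2
  c2: issue MUL r2<-Mul1  regs: r0:9,r1:9,r2:Mul1,r3:Add1,r4:2
  c3: issue ADD r1<-Add2  regs: r0:9,r1:Add2,r2:Mul1,r3:Add1,r4:2
  c4: CDB Add1=18; issue MUL r4<-Mul2  regs: r0:9,r1:Add2,r2:Mul1,r3:18,r4:Mul2
  c5: issue SUB r0<-Add1  regs: r0:Add1,r1:Add2,r2:Mul1,r3:18,r4:Mul2
  c6: CDB Add2=18  regs: r0:Add1,r1:18,r2:Mul1,r3:18,r4:Mul2
  c7: CDB Mul1=81  regs: r0:Add1,r1:18,r2:81,r3:18,r4:Mul2
  c8: CDB Mul2=162  regs: r0:Add1,r1:18,r2:81,r3:18,r4:162
  c9: -  regs: r0:Add1,r1:18,r2:81,r3:18,r4:162
  c10: -  regs: r0:Add1,r1:18,r2:81,r3:18,r4:162
  c11: CDB Add1=-144  regs: r0:-144,r1:18,r2:81,r3:18,r4:162

STATUS = VALUE -144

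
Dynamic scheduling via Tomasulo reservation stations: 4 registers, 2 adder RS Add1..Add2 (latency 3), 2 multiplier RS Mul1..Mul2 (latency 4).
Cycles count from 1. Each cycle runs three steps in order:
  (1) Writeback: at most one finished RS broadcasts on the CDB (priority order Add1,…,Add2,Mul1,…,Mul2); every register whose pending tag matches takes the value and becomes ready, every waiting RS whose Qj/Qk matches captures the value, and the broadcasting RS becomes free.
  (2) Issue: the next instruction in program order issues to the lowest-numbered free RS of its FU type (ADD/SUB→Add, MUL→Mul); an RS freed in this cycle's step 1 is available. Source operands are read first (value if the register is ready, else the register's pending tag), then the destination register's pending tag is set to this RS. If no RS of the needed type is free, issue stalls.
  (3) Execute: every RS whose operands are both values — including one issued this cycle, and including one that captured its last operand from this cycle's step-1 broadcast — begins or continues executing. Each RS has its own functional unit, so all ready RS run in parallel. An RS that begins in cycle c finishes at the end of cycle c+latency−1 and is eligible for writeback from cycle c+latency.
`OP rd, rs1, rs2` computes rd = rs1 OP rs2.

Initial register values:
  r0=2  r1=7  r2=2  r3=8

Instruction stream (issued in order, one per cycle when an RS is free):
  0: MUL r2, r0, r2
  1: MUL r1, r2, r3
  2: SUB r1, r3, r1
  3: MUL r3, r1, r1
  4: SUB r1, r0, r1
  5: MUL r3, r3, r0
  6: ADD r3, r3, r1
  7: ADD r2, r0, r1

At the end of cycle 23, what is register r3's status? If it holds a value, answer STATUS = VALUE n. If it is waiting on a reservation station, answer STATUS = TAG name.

  c1: issue MUL r2<-Mul1  regs: r0:2,r1:7,r2:Mul1,r3:8
  c2: issue MUL r1<-Mul2  regs: r0:2,r1:Mul2,r2:Mul1,r3:8
  c3: issue SUB r1<-Add1  regs: r0:2,r1:Add1,r2:Mul1,r3:8
  c4: stall  regs: r0:2,r1:Add1,r2:Mul1,r3:8
  c5: CDB Mul1=4; issue MUL r3<-Mul1  regs: r0:2,r1:Add1,r2:4,r3:Mul1
  c6: issue SUB r1<-Add2  regs: r0:2,r1:Add2,r2:4,r3:Mul1
  c7: stall  regs: r0:2,r1:Add2,r2:4,r3:Mul1
  c8: stall  regs: r0:2,r1:Add2,r2:4,r3:Mul1
  c9: CDB Mul2=32; issue MUL r3<-Mul2  regs: r0:2,r1:Add2,r2:4,r3:Mul2
  c10: stall  regs: r0:2,r1:Add2,r2:4,r3:Mul2
  c11: stall  regs: r0:2,r1:Add2,r2:4,r3:Mul2
  c12: CDB Add1=-24; issue ADD r3<-Add1  regs: r0:2,r1:Add2,r2:4,r3:Add1
  c13: stall  regs: r0:2,r1:Add2,r2:4,r3:Add1
  c14: stall  regs: r0:2,r1:Add2,r2:4,r3:Add1
  c15: CDB Add2=26; issue ADD r2<-Add2  regs: r0:2,r1:26,r2:Add2,r3:Add1
  c16: CDB Mul1=576  regs: r0:2,r1:26,r2:Add2,r3:Add1
  c17: -  regs: r0:2,r1:26,r2:Add2,r3:Add1
  c18: CDB Add2=28  regs: r0:2,r1:26,r2:28,r3:Add1
  c19: -  regs: r0:2,r1:26,r2:28,r3:Add1
  c20: CDB Mul2=1152  regs: r0:2,r1:26,r2:28,r3:Add1
  c21: -  regs: r0:2,r1:26,r2:28,r3:Add1
  c22: -  regs: r0:2,r1:26,r2:28,r3:Add1
  c23: CDB Add1=1178  regs: r0:2,r1:26,r2:28,r3:1178

STATUS = VALUE 1178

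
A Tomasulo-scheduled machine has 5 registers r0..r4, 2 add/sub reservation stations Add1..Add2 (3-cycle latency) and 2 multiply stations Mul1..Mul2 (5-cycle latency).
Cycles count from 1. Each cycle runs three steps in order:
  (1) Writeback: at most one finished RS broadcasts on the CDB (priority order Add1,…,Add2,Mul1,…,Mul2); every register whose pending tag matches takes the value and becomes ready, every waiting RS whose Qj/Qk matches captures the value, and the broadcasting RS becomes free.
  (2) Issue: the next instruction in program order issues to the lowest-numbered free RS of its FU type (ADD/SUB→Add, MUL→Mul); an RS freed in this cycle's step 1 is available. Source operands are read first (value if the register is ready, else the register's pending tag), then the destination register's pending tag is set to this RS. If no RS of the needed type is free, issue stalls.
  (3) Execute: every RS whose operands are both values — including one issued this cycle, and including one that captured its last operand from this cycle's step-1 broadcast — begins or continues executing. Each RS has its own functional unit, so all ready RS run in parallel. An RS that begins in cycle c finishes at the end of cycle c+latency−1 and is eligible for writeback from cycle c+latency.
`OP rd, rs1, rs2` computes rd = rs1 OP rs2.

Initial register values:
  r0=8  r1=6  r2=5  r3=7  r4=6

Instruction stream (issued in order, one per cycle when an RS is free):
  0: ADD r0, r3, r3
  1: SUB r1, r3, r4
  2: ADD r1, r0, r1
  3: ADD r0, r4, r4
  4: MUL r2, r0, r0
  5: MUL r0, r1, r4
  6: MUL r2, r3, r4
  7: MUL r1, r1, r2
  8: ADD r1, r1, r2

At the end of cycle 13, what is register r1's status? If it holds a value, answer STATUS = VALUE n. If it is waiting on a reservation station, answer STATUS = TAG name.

  c1: issue ADD r0<-Add1  regs: r0:Add1,r1:6,r2:5,r3:7,r4:6
  c2: issue SUB r1<-Add2  regs: r0:Add1,r1:Add2,r2:5,r3:7,r4:6
  c3: stall  regs: r0:Add1,r1:Add2,r2:5,r3:7,r4:6
  c4: CDB Add1=14; issue ADD r1<-Add1  regs: r0:14,r1:Add1,r2:5,r3:7,r4:6
  c5: CDB Add2=1; issue ADD r0<-Add2  regs: r0:Add2,r1:Add1,r2:5,r3:7,r4:6
  c6: issue MUL r2<-Mul1  regs: r0:Add2,r1:Add1,r2:Mul1,r3:7,r4:6
  c7: issue MUL r0<-Mul2  regs: r0:Mul2,r1:Add1,r2:Mul1,r3:7,r4:6
  c8: CDB Add1=15; stall  regs: r0:Mul2,r1:15,r2:Mul1,r3:7,r4:6
  c9: CDB Add2=12; stall  regs: r0:Mul2,r1:15,r2:Mul1,r3:7,r4:6
  c10: stall  regs: r0:Mul2,r1:15,r2:Mul1,r3:7,r4:6
  c11: stall  regs: r0:Mul2,r1:15,r2:Mul1,r3:7,r4:6
  c12: stall  regs: r0:Mul2,r1:15,r2:Mul1,r3:7,r4:6
  c13: CDB Mul2=90; issue MUL r2<-Mul2  regs: r0:90,r1:15,r2:Mul2,r3:7,r4:6

STATUS = VALUE 15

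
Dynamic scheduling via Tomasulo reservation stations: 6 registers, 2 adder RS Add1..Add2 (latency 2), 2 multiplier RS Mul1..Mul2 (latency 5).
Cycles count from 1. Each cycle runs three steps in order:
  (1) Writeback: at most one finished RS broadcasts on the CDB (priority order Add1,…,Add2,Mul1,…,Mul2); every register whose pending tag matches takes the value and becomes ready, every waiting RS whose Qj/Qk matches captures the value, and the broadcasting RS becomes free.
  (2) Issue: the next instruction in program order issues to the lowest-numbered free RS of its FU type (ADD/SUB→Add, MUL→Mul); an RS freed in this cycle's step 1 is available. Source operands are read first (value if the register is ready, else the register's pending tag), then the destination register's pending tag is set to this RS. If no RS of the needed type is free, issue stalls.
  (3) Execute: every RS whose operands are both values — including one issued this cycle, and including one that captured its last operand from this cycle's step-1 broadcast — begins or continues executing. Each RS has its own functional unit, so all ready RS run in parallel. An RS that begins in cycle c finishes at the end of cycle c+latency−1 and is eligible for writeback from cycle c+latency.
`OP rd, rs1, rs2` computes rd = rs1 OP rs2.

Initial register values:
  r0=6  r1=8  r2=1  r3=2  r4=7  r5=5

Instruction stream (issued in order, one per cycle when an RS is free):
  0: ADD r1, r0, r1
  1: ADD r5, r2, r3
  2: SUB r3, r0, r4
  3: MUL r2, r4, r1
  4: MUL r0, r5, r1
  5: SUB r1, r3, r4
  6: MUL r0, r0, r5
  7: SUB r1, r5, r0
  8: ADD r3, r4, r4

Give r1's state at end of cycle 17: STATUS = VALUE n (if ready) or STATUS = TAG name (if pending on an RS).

STATUS = VALUE -123

c1: issue ADD r1<-Add1 | r0:6,r1:Add1,r2:1,r3:2,r4:7,r5:5
c2: issue ADD r5<-Add2 | r0:6,r1:Add1,r2:1,r3:2,r4:7,r5:Add2
c3: CDB Add1=14; issue SUB r3<-Add1 | r0:6,r1:14,r2:1,r3:Add1,r4:7,r5:Add2
c4: CDB Add2=3; issue MUL r2<-Mul1 | r0:6,r1:14,r2:Mul1,r3:Add1,r4:7,r5:3
c5: CDB Add1=-1; issue MUL r0<-Mul2 | r0:Mul2,r1:14,r2:Mul1,r3:-1,r4:7,r5:3
c6: issue SUB r1<-Add1 | r0:Mul2,r1:Add1,r2:Mul1,r3:-1,r4:7,r5:3
c7: stall | r0:Mul2,r1:Add1,r2:Mul1,r3:-1,r4:7,r5:3
c8: CDB Add1=-8; stall | r0:Mul2,r1:-8,r2:Mul1,r3:-1,r4:7,r5:3
c9: CDB Mul1=98; issue MUL r0<-Mul1 | r0:Mul1,r1:-8,r2:98,r3:-1,r4:7,r5:3
c10: CDB Mul2=42; issue SUB r1<-Add1 | r0:Mul1,r1:Add1,r2:98,r3:-1,r4:7,r5:3
c11: issue ADD r3<-Add2 | r0:Mul1,r1:Add1,r2:98,r3:Add2,r4:7,r5:3
c12: - | r0:Mul1,r1:Add1,r2:98,r3:Add2,r4:7,r5:3
c13: CDB Add2=14 | r0:Mul1,r1:Add1,r2:98,r3:14,r4:7,r5:3
c14: - | r0:Mul1,r1:Add1,r2:98,r3:14,r4:7,r5:3
c15: CDB Mul1=126 | r0:126,r1:Add1,r2:98,r3:14,r4:7,r5:3
c16: - | r0:126,r1:Add1,r2:98,r3:14,r4:7,r5:3
c17: CDB Add1=-123 | r0:126,r1:-123,r2:98,r3:14,r4:7,r5:3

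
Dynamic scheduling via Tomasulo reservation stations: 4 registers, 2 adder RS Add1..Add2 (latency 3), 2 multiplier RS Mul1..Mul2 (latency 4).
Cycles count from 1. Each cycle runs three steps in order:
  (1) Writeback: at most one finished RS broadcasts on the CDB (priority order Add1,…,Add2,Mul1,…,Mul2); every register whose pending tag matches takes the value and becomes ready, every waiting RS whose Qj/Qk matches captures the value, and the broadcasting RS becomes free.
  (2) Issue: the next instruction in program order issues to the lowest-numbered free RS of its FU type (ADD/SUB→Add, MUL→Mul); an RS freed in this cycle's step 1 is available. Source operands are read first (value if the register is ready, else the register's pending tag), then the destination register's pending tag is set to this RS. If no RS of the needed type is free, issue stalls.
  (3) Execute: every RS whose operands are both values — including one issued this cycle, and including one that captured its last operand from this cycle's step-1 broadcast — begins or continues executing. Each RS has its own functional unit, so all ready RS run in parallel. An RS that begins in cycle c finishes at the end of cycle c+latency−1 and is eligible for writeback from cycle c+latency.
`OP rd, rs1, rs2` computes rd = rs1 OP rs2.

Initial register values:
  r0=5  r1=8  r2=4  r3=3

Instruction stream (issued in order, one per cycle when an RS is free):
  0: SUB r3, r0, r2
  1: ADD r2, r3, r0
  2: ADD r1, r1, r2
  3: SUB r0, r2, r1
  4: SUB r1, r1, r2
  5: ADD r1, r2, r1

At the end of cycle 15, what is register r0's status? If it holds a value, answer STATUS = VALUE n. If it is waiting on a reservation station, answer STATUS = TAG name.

STATUS = VALUE -8

c1: issue SUB r3<-Add1 | r0:5,r1:8,r2:4,r3:Add1
c2: issue ADD r2<-Add2 | r0:5,r1:8,r2:Add2,r3:Add1
c3: stall | r0:5,r1:8,r2:Add2,r3:Add1
c4: CDB Add1=1; issue ADD r1<-Add1 | r0:5,r1:Add1,r2:Add2,r3:1
c5: stall | r0:5,r1:Add1,r2:Add2,r3:1
c6: stall | r0:5,r1:Add1,r2:Add2,r3:1
c7: CDB Add2=6; issue SUB r0<-Add2 | r0:Add2,r1:Add1,r2:6,r3:1
c8: stall | r0:Add2,r1:Add1,r2:6,r3:1
c9: stall | r0:Add2,r1:Add1,r2:6,r3:1
c10: CDB Add1=14; issue SUB r1<-Add1 | r0:Add2,r1:Add1,r2:6,r3:1
c11: stall | r0:Add2,r1:Add1,r2:6,r3:1
c12: stall | r0:Add2,r1:Add1,r2:6,r3:1
c13: CDB Add1=8; issue ADD r1<-Add1 | r0:Add2,r1:Add1,r2:6,r3:1
c14: CDB Add2=-8 | r0:-8,r1:Add1,r2:6,r3:1
c15: - | r0:-8,r1:Add1,r2:6,r3:1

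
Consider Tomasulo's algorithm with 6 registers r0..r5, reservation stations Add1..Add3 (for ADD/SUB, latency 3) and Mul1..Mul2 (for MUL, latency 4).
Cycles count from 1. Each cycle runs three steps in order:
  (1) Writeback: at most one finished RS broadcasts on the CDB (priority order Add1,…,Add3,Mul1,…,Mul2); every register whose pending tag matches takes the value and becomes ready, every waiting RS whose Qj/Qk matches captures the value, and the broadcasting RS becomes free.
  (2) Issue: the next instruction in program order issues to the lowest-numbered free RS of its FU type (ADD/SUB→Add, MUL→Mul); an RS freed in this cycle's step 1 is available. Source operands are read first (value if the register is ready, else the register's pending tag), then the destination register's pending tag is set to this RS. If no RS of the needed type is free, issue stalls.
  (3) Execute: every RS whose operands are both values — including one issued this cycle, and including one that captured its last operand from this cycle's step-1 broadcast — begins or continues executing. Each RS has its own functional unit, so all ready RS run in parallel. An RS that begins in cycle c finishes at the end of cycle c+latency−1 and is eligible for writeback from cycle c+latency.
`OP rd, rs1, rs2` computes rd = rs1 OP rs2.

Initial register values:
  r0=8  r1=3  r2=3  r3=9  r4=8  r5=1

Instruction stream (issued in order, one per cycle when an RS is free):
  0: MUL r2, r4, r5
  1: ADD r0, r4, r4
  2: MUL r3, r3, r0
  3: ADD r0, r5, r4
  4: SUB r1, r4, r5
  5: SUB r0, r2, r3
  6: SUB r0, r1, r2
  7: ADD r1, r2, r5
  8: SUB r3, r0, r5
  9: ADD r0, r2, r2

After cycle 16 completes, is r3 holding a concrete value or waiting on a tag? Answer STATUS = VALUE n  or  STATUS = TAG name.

STATUS = VALUE -2

c1: issue MUL r2<-Mul1 | r0:8,r1:3,r2:Mul1,r3:9,r4:8,r5:1
c2: issue ADD r0<-Add1 | r0:Add1,r1:3,r2:Mul1,r3:9,r4:8,r5:1
c3: issue MUL r3<-Mul2 | r0:Add1,r1:3,r2:Mul1,r3:Mul2,r4:8,r5:1
c4: issue ADD r0<-Add2 | r0:Add2,r1:3,r2:Mul1,r3:Mul2,r4:8,r5:1
c5: CDB Add1=16; issue SUB r1<-Add1 | r0:Add2,r1:Add1,r2:Mul1,r3:Mul2,r4:8,r5:1
c6: CDB Mul1=8; issue SUB r0<-Add3 | r0:Add3,r1:Add1,r2:8,r3:Mul2,r4:8,r5:1
c7: CDB Add2=9; issue SUB r0<-Add2 | r0:Add2,r1:Add1,r2:8,r3:Mul2,r4:8,r5:1
c8: CDB Add1=7; issue ADD r1<-Add1 | r0:Add2,r1:Add1,r2:8,r3:Mul2,r4:8,r5:1
c9: CDB Mul2=144; stall | r0:Add2,r1:Add1,r2:8,r3:144,r4:8,r5:1
c10: stall | r0:Add2,r1:Add1,r2:8,r3:144,r4:8,r5:1
c11: CDB Add1=9; issue SUB r3<-Add1 | r0:Add2,r1:9,r2:8,r3:Add1,r4:8,r5:1
c12: CDB Add2=-1; issue ADD r0<-Add2 | r0:Add2,r1:9,r2:8,r3:Add1,r4:8,r5:1
c13: CDB Add3=-136 | r0:Add2,r1:9,r2:8,r3:Add1,r4:8,r5:1
c14: - | r0:Add2,r1:9,r2:8,r3:Add1,r4:8,r5:1
c15: CDB Add1=-2 | r0:Add2,r1:9,r2:8,r3:-2,r4:8,r5:1
c16: CDB Add2=16 | r0:16,r1:9,r2:8,r3:-2,r4:8,r5:1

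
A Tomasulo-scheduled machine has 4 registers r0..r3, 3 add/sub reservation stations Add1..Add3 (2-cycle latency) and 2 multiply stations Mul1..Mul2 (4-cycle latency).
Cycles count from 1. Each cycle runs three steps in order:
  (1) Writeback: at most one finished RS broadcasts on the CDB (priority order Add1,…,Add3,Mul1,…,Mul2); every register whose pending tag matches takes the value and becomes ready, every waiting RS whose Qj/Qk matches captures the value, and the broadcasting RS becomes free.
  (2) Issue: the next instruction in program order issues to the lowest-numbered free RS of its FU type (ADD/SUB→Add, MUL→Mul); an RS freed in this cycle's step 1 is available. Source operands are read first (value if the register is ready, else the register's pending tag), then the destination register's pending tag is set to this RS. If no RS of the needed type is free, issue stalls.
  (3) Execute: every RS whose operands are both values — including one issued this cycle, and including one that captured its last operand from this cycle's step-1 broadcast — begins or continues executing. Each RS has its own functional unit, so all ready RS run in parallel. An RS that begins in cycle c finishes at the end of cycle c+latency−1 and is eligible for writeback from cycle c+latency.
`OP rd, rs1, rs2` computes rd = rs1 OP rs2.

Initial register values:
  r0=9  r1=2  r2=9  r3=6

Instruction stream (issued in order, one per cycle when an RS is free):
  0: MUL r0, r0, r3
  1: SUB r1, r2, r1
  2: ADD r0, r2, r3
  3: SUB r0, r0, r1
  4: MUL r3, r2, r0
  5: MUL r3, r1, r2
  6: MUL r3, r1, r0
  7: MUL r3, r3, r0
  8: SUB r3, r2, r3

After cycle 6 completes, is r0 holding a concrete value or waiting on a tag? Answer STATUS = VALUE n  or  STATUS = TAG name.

STATUS = TAG Add1

cycle 1: issue MUL r0<-Mul1 // r0:Mul1,r1:2,r2:9,r3:6
cycle 2: issue SUB r1<-Add1 // r0:Mul1,r1:Add1,r2:9,r3:6
cycle 3: issue ADD r0<-Add2 // r0:Add2,r1:Add1,r2:9,r3:6
cycle 4: CDB Add1=7; issue SUB r0<-Add1 // r0:Add1,r1:7,r2:9,r3:6
cycle 5: CDB Add2=15; issue MUL r3<-Mul2 // r0:Add1,r1:7,r2:9,r3:Mul2
cycle 6: CDB Mul1=54; issue MUL r3<-Mul1 // r0:Add1,r1:7,r2:9,r3:Mul1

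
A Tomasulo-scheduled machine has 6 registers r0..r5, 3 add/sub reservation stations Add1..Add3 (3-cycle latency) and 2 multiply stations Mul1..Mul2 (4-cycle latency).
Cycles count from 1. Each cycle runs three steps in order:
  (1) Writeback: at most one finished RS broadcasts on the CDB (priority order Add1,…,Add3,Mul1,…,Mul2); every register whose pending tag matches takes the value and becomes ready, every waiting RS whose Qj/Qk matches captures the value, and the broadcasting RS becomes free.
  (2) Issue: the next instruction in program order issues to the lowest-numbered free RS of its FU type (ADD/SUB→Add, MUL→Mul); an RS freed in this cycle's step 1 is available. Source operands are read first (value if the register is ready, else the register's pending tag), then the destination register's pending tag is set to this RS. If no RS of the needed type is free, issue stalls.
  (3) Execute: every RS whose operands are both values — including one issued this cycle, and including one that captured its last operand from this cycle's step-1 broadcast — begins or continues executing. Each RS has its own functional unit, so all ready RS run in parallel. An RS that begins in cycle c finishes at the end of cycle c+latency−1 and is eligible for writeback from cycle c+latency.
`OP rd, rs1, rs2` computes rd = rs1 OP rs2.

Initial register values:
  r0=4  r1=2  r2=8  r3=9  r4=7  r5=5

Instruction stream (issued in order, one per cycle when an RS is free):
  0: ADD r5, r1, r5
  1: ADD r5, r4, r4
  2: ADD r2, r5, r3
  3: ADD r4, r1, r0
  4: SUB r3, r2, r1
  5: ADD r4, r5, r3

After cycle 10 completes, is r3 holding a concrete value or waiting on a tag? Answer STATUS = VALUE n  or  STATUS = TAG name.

STATUS = TAG Add2

c1: issue ADD r5<-Add1 | r0:4,r1:2,r2:8,r3:9,r4:7,r5:Add1
c2: issue ADD r5<-Add2 | r0:4,r1:2,r2:8,r3:9,r4:7,r5:Add2
c3: issue ADD r2<-Add3 | r0:4,r1:2,r2:Add3,r3:9,r4:7,r5:Add2
c4: CDB Add1=7; issue ADD r4<-Add1 | r0:4,r1:2,r2:Add3,r3:9,r4:Add1,r5:Add2
c5: CDB Add2=14; issue SUB r3<-Add2 | r0:4,r1:2,r2:Add3,r3:Add2,r4:Add1,r5:14
c6: stall | r0:4,r1:2,r2:Add3,r3:Add2,r4:Add1,r5:14
c7: CDB Add1=6; issue ADD r4<-Add1 | r0:4,r1:2,r2:Add3,r3:Add2,r4:Add1,r5:14
c8: CDB Add3=23 | r0:4,r1:2,r2:23,r3:Add2,r4:Add1,r5:14
c9: - | r0:4,r1:2,r2:23,r3:Add2,r4:Add1,r5:14
c10: - | r0:4,r1:2,r2:23,r3:Add2,r4:Add1,r5:14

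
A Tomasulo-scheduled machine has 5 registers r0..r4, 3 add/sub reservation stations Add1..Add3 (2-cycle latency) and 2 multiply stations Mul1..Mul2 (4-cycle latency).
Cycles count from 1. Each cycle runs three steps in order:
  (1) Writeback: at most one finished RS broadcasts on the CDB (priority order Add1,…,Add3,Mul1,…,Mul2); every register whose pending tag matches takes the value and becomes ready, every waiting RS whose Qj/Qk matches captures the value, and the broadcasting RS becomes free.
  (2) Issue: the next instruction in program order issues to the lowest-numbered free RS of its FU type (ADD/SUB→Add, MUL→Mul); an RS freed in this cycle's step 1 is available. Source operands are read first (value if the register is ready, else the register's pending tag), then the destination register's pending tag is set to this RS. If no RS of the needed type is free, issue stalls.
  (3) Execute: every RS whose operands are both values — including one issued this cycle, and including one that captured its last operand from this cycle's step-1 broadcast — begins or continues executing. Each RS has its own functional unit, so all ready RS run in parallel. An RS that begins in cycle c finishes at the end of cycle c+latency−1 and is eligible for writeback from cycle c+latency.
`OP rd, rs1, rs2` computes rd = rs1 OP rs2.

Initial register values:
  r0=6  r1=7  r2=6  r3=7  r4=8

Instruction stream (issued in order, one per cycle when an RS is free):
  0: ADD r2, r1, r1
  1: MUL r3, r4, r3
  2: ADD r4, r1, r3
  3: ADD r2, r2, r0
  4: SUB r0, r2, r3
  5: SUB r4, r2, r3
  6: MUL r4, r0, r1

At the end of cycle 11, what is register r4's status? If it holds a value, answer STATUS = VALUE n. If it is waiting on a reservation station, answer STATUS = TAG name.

c1: issue ADD r2<-Add1 | r0:6,r1:7,r2:Add1,r3:7,r4:8
c2: issue MUL r3<-Mul1 | r0:6,r1:7,r2:Add1,r3:Mul1,r4:8
c3: CDB Add1=14; issue ADD r4<-Add1 | r0:6,r1:7,r2:14,r3:Mul1,r4:Add1
c4: issue ADD r2<-Add2 | r0:6,r1:7,r2:Add2,r3:Mul1,r4:Add1
c5: issue SUB r0<-Add3 | r0:Add3,r1:7,r2:Add2,r3:Mul1,r4:Add1
c6: CDB Add2=20; issue SUB r4<-Add2 | r0:Add3,r1:7,r2:20,r3:Mul1,r4:Add2
c7: CDB Mul1=56; issue MUL r4<-Mul1 | r0:Add3,r1:7,r2:20,r3:56,r4:Mul1
c8: - | r0:Add3,r1:7,r2:20,r3:56,r4:Mul1
c9: CDB Add1=63 | r0:Add3,r1:7,r2:20,r3:56,r4:Mul1
c10: CDB Add2=-36 | r0:Add3,r1:7,r2:20,r3:56,r4:Mul1
c11: CDB Add3=-36 | r0:-36,r1:7,r2:20,r3:56,r4:Mul1

STATUS = TAG Mul1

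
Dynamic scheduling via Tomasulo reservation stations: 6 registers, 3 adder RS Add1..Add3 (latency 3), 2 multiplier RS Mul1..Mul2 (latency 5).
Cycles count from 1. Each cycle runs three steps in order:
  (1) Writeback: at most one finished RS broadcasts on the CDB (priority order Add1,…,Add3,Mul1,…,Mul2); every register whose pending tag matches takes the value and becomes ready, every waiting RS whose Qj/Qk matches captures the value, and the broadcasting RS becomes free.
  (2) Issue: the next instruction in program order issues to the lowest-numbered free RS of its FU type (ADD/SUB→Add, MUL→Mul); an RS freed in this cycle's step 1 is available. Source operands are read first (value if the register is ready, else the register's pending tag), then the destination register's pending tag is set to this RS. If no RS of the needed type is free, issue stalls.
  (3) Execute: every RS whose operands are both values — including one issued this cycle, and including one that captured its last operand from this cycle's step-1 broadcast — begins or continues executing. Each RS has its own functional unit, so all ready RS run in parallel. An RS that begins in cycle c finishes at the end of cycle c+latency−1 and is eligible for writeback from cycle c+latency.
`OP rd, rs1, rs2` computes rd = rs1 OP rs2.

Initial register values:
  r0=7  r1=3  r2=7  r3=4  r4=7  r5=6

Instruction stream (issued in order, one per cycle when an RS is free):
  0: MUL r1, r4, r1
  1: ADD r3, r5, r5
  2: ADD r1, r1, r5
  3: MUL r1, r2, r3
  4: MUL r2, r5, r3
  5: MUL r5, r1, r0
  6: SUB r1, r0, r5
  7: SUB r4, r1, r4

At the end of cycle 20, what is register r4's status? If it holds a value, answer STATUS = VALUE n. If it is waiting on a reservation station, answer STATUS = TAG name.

cycle 1: issue MUL r1<-Mul1 // r0:7,r1:Mul1,r2:7,r3:4,r4:7,r5:6
cycle 2: issue ADD r3<-Add1 // r0:7,r1:Mul1,r2:7,r3:Add1,r4:7,r5:6
cycle 3: issue ADD r1<-Add2 // r0:7,r1:Add2,r2:7,r3:Add1,r4:7,r5:6
cycle 4: issue MUL r1<-Mul2 // r0:7,r1:Mul2,r2:7,r3:Add1,r4:7,r5:6
cycle 5: CDB Add1=12; stall // r0:7,r1:Mul2,r2:7,r3:12,r4:7,r5:6
cycle 6: CDB Mul1=21; issue MUL r2<-Mul1 // r0:7,r1:Mul2,r2:Mul1,r3:12,r4:7,r5:6
cycle 7: stall // r0:7,r1:Mul2,r2:Mul1,r3:12,r4:7,r5:6
cycle 8: stall // r0:7,r1:Mul2,r2:Mul1,r3:12,r4:7,r5:6
cycle 9: CDB Add2=27; stall // r0:7,r1:Mul2,r2:Mul1,r3:12,r4:7,r5:6
cycle 10: CDB Mul2=84; issue MUL r5<-Mul2 // r0:7,r1:84,r2:Mul1,r3:12,r4:7,r5:Mul2
cycle 11: CDB Mul1=72; issue SUB r1<-Add1 // r0:7,r1:Add1,r2:72,r3:12,r4:7,r5:Mul2
cycle 12: issue SUB r4<-Add2 // r0:7,r1:Add1,r2:72,r3:12,r4:Add2,r5:Mul2
cycle 13: - // r0:7,r1:Add1,r2:72,r3:12,r4:Add2,r5:Mul2
cycle 14: - // r0:7,r1:Add1,r2:72,r3:12,r4:Add2,r5:Mul2
cycle 15: CDB Mul2=588 // r0:7,r1:Add1,r2:72,r3:12,r4:Add2,r5:588
cycle 16: - // r0:7,r1:Add1,r2:72,r3:12,r4:Add2,r5:588
cycle 17: - // r0:7,r1:Add1,r2:72,r3:12,r4:Add2,r5:588
cycle 18: CDB Add1=-581 // r0:7,r1:-581,r2:72,r3:12,r4:Add2,r5:588
cycle 19: - // r0:7,r1:-581,r2:72,r3:12,r4:Add2,r5:588
cycle 20: - // r0:7,r1:-581,r2:72,r3:12,r4:Add2,r5:588

STATUS = TAG Add2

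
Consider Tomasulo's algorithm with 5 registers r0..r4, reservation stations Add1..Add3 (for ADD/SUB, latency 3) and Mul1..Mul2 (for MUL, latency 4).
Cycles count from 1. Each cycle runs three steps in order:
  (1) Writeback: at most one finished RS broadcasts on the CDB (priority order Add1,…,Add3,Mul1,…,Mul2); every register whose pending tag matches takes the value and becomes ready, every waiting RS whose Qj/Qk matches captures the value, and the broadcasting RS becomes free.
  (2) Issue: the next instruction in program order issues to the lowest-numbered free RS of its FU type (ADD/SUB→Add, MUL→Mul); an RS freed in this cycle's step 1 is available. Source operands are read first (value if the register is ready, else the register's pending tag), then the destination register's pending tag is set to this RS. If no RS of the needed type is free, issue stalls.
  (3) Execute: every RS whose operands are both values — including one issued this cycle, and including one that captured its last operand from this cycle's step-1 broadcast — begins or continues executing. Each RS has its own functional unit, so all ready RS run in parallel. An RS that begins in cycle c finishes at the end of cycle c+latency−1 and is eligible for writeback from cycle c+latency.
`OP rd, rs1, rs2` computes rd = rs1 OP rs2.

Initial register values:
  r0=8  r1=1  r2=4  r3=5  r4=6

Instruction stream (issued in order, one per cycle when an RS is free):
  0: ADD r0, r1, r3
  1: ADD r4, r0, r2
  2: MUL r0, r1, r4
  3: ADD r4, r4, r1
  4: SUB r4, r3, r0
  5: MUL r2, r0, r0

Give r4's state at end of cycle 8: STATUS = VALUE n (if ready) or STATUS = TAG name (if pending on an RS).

cycle 1: issue ADD r0<-Add1 // r0:Add1,r1:1,r2:4,r3:5,r4:6
cycle 2: issue ADD r4<-Add2 // r0:Add1,r1:1,r2:4,r3:5,r4:Add2
cycle 3: issue MUL r0<-Mul1 // r0:Mul1,r1:1,r2:4,r3:5,r4:Add2
cycle 4: CDB Add1=6; issue ADD r4<-Add1 // r0:Mul1,r1:1,r2:4,r3:5,r4:Add1
cycle 5: issue SUB r4<-Add3 // r0:Mul1,r1:1,r2:4,r3:5,r4:Add3
cycle 6: issue MUL r2<-Mul2 // r0:Mul1,r1:1,r2:Mul2,r3:5,r4:Add3
cycle 7: CDB Add2=10 // r0:Mul1,r1:1,r2:Mul2,r3:5,r4:Add3
cycle 8: - // r0:Mul1,r1:1,r2:Mul2,r3:5,r4:Add3

STATUS = TAG Add3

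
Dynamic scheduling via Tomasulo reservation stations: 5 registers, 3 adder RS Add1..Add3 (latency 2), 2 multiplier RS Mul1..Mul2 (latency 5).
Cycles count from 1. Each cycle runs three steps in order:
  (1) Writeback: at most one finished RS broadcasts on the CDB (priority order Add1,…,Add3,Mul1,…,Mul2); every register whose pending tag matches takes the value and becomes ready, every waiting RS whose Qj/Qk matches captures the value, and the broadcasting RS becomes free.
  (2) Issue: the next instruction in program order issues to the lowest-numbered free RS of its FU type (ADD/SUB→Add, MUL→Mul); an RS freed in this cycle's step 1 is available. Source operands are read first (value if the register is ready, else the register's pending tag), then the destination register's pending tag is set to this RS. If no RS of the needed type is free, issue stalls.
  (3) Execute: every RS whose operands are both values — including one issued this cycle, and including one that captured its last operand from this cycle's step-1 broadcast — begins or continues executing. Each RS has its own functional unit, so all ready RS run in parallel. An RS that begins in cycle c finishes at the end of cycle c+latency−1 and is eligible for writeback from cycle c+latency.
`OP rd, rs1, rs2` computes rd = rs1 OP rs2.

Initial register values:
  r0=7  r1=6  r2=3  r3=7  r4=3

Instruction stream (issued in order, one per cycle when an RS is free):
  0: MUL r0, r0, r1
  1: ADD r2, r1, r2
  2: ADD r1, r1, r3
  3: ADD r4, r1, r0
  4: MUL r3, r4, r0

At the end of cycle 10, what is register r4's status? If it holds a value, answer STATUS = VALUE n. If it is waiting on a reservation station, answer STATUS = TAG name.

cycle 1: issue MUL r0<-Mul1 // r0:Mul1,r1:6,r2:3,r3:7,r4:3
cycle 2: issue ADD r2<-Add1 // r0:Mul1,r1:6,r2:Add1,r3:7,r4:3
cycle 3: issue ADD r1<-Add2 // r0:Mul1,r1:Add2,r2:Add1,r3:7,r4:3
cycle 4: CDB Add1=9; issue ADD r4<-Add1 // r0:Mul1,r1:Add2,r2:9,r3:7,r4:Add1
cycle 5: CDB Add2=13; issue MUL r3<-Mul2 // r0:Mul1,r1:13,r2:9,r3:Mul2,r4:Add1
cycle 6: CDB Mul1=42 // r0:42,r1:13,r2:9,r3:Mul2,r4:Add1
cycle 7: - // r0:42,r1:13,r2:9,r3:Mul2,r4:Add1
cycle 8: CDB Add1=55 // r0:42,r1:13,r2:9,r3:Mul2,r4:55
cycle 9: - // r0:42,r1:13,r2:9,r3:Mul2,r4:55
cycle 10: - // r0:42,r1:13,r2:9,r3:Mul2,r4:55

STATUS = VALUE 55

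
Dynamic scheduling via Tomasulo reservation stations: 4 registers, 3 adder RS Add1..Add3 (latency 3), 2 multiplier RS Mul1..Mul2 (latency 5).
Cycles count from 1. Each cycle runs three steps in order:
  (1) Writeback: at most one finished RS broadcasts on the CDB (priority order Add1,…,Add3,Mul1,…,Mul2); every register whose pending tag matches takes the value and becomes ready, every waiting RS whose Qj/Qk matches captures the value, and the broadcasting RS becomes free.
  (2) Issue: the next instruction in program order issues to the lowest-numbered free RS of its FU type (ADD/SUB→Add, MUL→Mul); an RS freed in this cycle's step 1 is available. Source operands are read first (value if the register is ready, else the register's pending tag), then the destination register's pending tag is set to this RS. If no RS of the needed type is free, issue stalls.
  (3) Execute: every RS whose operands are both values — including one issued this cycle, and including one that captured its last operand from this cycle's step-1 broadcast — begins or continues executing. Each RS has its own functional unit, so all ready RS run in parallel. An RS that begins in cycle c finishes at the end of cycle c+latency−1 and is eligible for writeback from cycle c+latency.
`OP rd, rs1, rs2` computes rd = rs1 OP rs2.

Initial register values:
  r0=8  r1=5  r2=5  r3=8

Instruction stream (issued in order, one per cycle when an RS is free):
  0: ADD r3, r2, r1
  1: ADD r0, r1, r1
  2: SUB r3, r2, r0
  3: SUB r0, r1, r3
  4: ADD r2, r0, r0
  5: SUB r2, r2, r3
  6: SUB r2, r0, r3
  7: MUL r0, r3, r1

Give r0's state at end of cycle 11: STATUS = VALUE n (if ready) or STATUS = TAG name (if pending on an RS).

STATUS = VALUE 10

cycle 1: issue ADD r3<-Add1 // r0:8,r1:5,r2:5,r3:Add1
cycle 2: issue ADD r0<-Add2 // r0:Add2,r1:5,r2:5,r3:Add1
cycle 3: issue SUB r3<-Add3 // r0:Add2,r1:5,r2:5,r3:Add3
cycle 4: CDB Add1=10; issue SUB r0<-Add1 // r0:Add1,r1:5,r2:5,r3:Add3
cycle 5: CDB Add2=10; issue ADD r2<-Add2 // r0:Add1,r1:5,r2:Add2,r3:Add3
cycle 6: stall // r0:Add1,r1:5,r2:Add2,r3:Add3
cycle 7: stall // r0:Add1,r1:5,r2:Add2,r3:Add3
cycle 8: CDB Add3=-5; issue SUB r2<-Add3 // r0:Add1,r1:5,r2:Add3,r3:-5
cycle 9: stall // r0:Add1,r1:5,r2:Add3,r3:-5
cycle 10: stall // r0:Add1,r1:5,r2:Add3,r3:-5
cycle 11: CDB Add1=10; issue SUB r2<-Add1 // r0:10,r1:5,r2:Add1,r3:-5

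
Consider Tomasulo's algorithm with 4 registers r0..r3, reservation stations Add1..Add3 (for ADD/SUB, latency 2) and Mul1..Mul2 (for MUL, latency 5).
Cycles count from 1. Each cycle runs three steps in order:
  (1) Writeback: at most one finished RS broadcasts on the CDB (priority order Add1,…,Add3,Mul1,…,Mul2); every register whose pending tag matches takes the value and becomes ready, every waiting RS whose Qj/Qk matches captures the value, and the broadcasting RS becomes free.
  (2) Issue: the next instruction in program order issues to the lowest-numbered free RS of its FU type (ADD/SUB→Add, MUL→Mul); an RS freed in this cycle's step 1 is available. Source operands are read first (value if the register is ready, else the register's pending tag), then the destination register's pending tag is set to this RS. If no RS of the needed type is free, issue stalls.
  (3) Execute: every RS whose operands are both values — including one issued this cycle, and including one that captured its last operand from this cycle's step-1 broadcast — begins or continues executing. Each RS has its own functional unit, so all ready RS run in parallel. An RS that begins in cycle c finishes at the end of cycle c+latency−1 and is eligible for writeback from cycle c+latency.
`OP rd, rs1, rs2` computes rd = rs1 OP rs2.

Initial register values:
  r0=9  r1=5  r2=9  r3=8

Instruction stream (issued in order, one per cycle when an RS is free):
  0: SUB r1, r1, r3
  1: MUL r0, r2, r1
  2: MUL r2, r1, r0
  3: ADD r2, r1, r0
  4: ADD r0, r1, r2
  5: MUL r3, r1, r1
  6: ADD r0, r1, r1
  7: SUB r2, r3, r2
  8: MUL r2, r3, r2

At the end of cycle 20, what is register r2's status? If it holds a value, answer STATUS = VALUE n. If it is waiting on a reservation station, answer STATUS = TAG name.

STATUS = VALUE 351

c1: issue SUB r1<-Add1 | r0:9,r1:Add1,r2:9,r3:8
c2: issue MUL r0<-Mul1 | r0:Mul1,r1:Add1,r2:9,r3:8
c3: CDB Add1=-3; issue MUL r2<-Mul2 | r0:Mul1,r1:-3,r2:Mul2,r3:8
c4: issue ADD r2<-Add1 | r0:Mul1,r1:-3,r2:Add1,r3:8
c5: issue ADD r0<-Add2 | r0:Add2,r1:-3,r2:Add1,r3:8
c6: stall | r0:Add2,r1:-3,r2:Add1,r3:8
c7: stall | r0:Add2,r1:-3,r2:Add1,r3:8
c8: CDB Mul1=-27; issue MUL r3<-Mul1 | r0:Add2,r1:-3,r2:Add1,r3:Mul1
c9: issue ADD r0<-Add3 | r0:Add3,r1:-3,r2:Add1,r3:Mul1
c10: CDB Add1=-30; issue SUB r2<-Add1 | r0:Add3,r1:-3,r2:Add1,r3:Mul1
c11: CDB Add3=-6; stall | r0:-6,r1:-3,r2:Add1,r3:Mul1
c12: CDB Add2=-33; stall | r0:-6,r1:-3,r2:Add1,r3:Mul1
c13: CDB Mul1=9; issue MUL r2<-Mul1 | r0:-6,r1:-3,r2:Mul1,r3:9
c14: CDB Mul2=81 | r0:-6,r1:-3,r2:Mul1,r3:9
c15: CDB Add1=39 | r0:-6,r1:-3,r2:Mul1,r3:9
c16: - | r0:-6,r1:-3,r2:Mul1,r3:9
c17: - | r0:-6,r1:-3,r2:Mul1,r3:9
c18: - | r0:-6,r1:-3,r2:Mul1,r3:9
c19: - | r0:-6,r1:-3,r2:Mul1,r3:9
c20: CDB Mul1=351 | r0:-6,r1:-3,r2:351,r3:9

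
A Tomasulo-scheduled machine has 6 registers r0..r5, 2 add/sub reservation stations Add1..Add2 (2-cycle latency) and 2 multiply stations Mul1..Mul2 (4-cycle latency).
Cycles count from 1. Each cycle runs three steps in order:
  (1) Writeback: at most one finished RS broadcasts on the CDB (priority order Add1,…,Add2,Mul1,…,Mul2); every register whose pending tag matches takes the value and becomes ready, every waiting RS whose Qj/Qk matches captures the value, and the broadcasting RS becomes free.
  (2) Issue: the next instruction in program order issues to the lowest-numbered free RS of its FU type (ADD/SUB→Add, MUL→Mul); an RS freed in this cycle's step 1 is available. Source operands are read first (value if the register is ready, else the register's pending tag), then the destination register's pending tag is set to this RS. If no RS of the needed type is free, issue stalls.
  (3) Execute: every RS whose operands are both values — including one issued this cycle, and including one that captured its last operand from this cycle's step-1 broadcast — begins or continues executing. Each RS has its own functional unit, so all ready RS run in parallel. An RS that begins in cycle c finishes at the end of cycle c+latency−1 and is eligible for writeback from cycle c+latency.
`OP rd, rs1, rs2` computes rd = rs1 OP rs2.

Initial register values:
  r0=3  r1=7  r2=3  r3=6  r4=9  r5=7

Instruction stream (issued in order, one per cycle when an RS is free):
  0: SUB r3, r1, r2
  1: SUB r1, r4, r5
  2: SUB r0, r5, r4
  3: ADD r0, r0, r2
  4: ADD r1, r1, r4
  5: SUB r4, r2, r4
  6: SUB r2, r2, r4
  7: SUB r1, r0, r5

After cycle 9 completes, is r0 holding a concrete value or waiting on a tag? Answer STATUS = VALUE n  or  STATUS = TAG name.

STATUS = VALUE 1

c1: issue SUB r3<-Add1 | r0:3,r1:7,r2:3,r3:Add1,r4:9,r5:7
c2: issue SUB r1<-Add2 | r0:3,r1:Add2,r2:3,r3:Add1,r4:9,r5:7
c3: CDB Add1=4; issue SUB r0<-Add1 | r0:Add1,r1:Add2,r2:3,r3:4,r4:9,r5:7
c4: CDB Add2=2; issue ADD r0<-Add2 | r0:Add2,r1:2,r2:3,r3:4,r4:9,r5:7
c5: CDB Add1=-2; issue ADD r1<-Add1 | r0:Add2,r1:Add1,r2:3,r3:4,r4:9,r5:7
c6: stall | r0:Add2,r1:Add1,r2:3,r3:4,r4:9,r5:7
c7: CDB Add1=11; issue SUB r4<-Add1 | r0:Add2,r1:11,r2:3,r3:4,r4:Add1,r5:7
c8: CDB Add2=1; issue SUB r2<-Add2 | r0:1,r1:11,r2:Add2,r3:4,r4:Add1,r5:7
c9: CDB Add1=-6; issue SUB r1<-Add1 | r0:1,r1:Add1,r2:Add2,r3:4,r4:-6,r5:7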